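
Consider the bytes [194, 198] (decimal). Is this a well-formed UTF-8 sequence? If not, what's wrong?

invalid (non-continuation byte where continuation expected)

Leading byte 0xC2 = 11000010 → 2-byte form.
Byte 2 is 0xC6 = 11000110, which is not 10xxxxxx — expected a continuation byte.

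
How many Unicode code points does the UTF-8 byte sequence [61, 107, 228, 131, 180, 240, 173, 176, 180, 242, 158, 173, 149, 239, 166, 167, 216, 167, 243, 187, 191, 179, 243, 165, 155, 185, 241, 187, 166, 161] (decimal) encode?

10

Byte at offset 0: 0x3D = 00111101 → 1-byte char (#1). Advance 1.
Byte at offset 1: 0x6B = 01101011 → 1-byte char (#2). Advance 1.
Byte at offset 2: 0xE4 = 11100100 → 3-byte char (#3). Advance 3.
Byte at offset 5: 0xF0 = 11110000 → 4-byte char (#4). Advance 4.
Byte at offset 9: 0xF2 = 11110010 → 4-byte char (#5). Advance 4.
Byte at offset 13: 0xEF = 11101111 → 3-byte char (#6). Advance 3.
Byte at offset 16: 0xD8 = 11011000 → 2-byte char (#7). Advance 2.
Byte at offset 18: 0xF3 = 11110011 → 4-byte char (#8). Advance 4.
Byte at offset 22: 0xF3 = 11110011 → 4-byte char (#9). Advance 4.
Byte at offset 26: 0xF1 = 11110001 → 4-byte char (#10). Advance 4.
Reached end at offset 30 after 10 code points.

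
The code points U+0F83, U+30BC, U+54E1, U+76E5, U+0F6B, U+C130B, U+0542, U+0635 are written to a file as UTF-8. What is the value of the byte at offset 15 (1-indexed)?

1-indexed offset 15 is 0-indexed offset 14.
U+0F83 → 3-byte form E0 BE 83 at offsets 0–2.
U+30BC → 3-byte form E3 82 BC at offsets 3–5.
U+54E1 → 3-byte form E5 93 A1 at offsets 6–8.
U+76E5 → 3-byte form E7 9B A5 at offsets 9–11.
U+0F6B → 3-byte form E0 BD AB at offsets 12–14.
Offset 14 falls in char 5's range; it's byte 3 of E0 BD AB = 0xAB.

0xAB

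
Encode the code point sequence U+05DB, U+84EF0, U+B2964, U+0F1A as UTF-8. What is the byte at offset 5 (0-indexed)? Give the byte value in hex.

0xB0

U+05DB → 2-byte form D7 9B at offsets 0–1.
U+84EF0 → 4-byte form F2 84 BB B0 at offsets 2–5.
Offset 5 falls in char 2's range; it's byte 4 of F2 84 BB B0 = 0xB0.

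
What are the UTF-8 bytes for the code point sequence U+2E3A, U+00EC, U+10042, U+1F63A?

U+2E3A: 3-byte form → E2 B8 BA.
U+00EC: 2-byte form → C3 AC.
U+10042: 4-byte form → F0 90 81 82.
U+1F63A: 4-byte form → F0 9F 98 BA.
Concatenated (13 bytes): E2 B8 BA C3 AC F0 90 81 82 F0 9F 98 BA.

E2 B8 BA C3 AC F0 90 81 82 F0 9F 98 BA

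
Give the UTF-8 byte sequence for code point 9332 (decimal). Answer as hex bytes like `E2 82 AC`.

U+2474 = 0x2474 = 9332 decimal. In range U+0800–U+FFFF → 3-byte form: 1110xxxx 10xxxxxx 10xxxxxx.
Binary (16 bits): 0010010001110100.
Split 4+6+6: 0010 | 010001 | 110100.
Byte 1: 11100010 = 0xE2.
Byte 2: 10010001 = 0x91.
Byte 3: 10110100 = 0xB4.

E2 91 B4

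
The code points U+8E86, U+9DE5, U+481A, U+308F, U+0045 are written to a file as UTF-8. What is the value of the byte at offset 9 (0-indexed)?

0xE3

U+8E86 → 3-byte form E8 BA 86 at offsets 0–2.
U+9DE5 → 3-byte form E9 B7 A5 at offsets 3–5.
U+481A → 3-byte form E4 A0 9A at offsets 6–8.
U+308F → 3-byte form E3 82 8F at offsets 9–11.
Offset 9 falls in char 4's range; it's byte 1 of E3 82 8F = 0xE3.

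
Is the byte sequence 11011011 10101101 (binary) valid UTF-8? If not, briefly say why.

Leading byte 0xDB = 11011011 → 2-byte form.
Continuation bytes 0xAD=10101101 all match 10xxxxxx.
Decoded value 0x6ED is ≥ 0x80 (shortest form) and not a surrogate.

valid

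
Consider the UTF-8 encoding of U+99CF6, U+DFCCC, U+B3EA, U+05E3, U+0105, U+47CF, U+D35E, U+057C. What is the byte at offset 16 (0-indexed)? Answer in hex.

U+99CF6 → 4-byte form F2 99 B3 B6 at offsets 0–3.
U+DFCCC → 4-byte form F3 9F B3 8C at offsets 4–7.
U+B3EA → 3-byte form EB 8F AA at offsets 8–10.
U+05E3 → 2-byte form D7 A3 at offsets 11–12.
U+0105 → 2-byte form C4 85 at offsets 13–14.
U+47CF → 3-byte form E4 9F 8F at offsets 15–17.
Offset 16 falls in char 6's range; it's byte 2 of E4 9F 8F = 0x9F.

0x9F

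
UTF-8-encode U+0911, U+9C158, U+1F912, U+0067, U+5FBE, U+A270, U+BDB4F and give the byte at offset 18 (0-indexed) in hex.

U+0911 → 3-byte form E0 A4 91 at offsets 0–2.
U+9C158 → 4-byte form F2 9C 85 98 at offsets 3–6.
U+1F912 → 4-byte form F0 9F A4 92 at offsets 7–10.
U+0067 → 1-byte form 67 at offsets 11–11.
U+5FBE → 3-byte form E5 BE BE at offsets 12–14.
U+A270 → 3-byte form EA 89 B0 at offsets 15–17.
U+BDB4F → 4-byte form F2 BD AD 8F at offsets 18–21.
Offset 18 falls in char 7's range; it's byte 1 of F2 BD AD 8F = 0xF2.

0xF2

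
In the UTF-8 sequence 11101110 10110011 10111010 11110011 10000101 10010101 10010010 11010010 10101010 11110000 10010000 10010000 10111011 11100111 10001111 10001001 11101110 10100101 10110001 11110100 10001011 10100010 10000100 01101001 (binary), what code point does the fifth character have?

Offset 0: leading byte 0xEE = 11101110 → 3-byte char #1 = EE B3 BA.
Offset 3: leading byte 0xF3 = 11110011 → 4-byte char #2 = F3 85 95 92.
Offset 7: leading byte 0xD2 = 11010010 → 2-byte char #3 = D2 AA.
Offset 9: leading byte 0xF0 = 11110000 → 4-byte char #4 = F0 90 90 BB.
Offset 13: leading byte 0xE7 = 11100111 → 3-byte char #5 = E7 8F 89.
Leading byte 0xE7 = 11100111 matches 1110xxxx → 3-byte sequence.
Byte 1: 0xE7 = 11100111, payload 0111 (4 bits).
Byte 2: 0x8F = 10001111 (10xxxxxx ✓), payload 001111.
Byte 3: 0x89 = 10001001 (10xxxxxx ✓), payload 001001.
Concatenate: 0111001111001001 = 0x73C9 (16 bits → U+73C9).

U+73C9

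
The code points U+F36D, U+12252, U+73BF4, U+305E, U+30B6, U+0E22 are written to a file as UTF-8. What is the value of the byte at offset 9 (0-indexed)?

0xAF

U+F36D → 3-byte form EF 8D AD at offsets 0–2.
U+12252 → 4-byte form F0 92 89 92 at offsets 3–6.
U+73BF4 → 4-byte form F1 B3 AF B4 at offsets 7–10.
Offset 9 falls in char 3's range; it's byte 3 of F1 B3 AF B4 = 0xAF.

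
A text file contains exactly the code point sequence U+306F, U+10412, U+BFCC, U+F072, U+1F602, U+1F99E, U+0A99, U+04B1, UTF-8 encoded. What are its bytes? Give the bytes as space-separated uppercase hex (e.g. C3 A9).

U+306F: 3-byte form → E3 81 AF.
U+10412: 4-byte form → F0 90 90 92.
U+BFCC: 3-byte form → EB BF 8C.
U+F072: 3-byte form → EF 81 B2.
U+1F602: 4-byte form → F0 9F 98 82.
U+1F99E: 4-byte form → F0 9F A6 9E.
U+0A99: 3-byte form → E0 AA 99.
U+04B1: 2-byte form → D2 B1.
Concatenated (26 bytes): E3 81 AF F0 90 90 92 EB BF 8C EF 81 B2 F0 9F 98 82 F0 9F A6 9E E0 AA 99 D2 B1.

E3 81 AF F0 90 90 92 EB BF 8C EF 81 B2 F0 9F 98 82 F0 9F A6 9E E0 AA 99 D2 B1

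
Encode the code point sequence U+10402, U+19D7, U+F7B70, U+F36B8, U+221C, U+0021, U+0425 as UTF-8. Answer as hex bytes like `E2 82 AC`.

U+10402: 4-byte form → F0 90 90 82.
U+19D7: 3-byte form → E1 A7 97.
U+F7B70: 4-byte form → F3 B7 AD B0.
U+F36B8: 4-byte form → F3 B3 9A B8.
U+221C: 3-byte form → E2 88 9C.
U+0021: 1-byte form → 21.
U+0425: 2-byte form → D0 A5.
Concatenated (21 bytes): F0 90 90 82 E1 A7 97 F3 B7 AD B0 F3 B3 9A B8 E2 88 9C 21 D0 A5.

F0 90 90 82 E1 A7 97 F3 B7 AD B0 F3 B3 9A B8 E2 88 9C 21 D0 A5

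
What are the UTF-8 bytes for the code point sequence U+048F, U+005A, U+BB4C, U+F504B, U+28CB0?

U+048F: 2-byte form → D2 8F.
U+005A: 1-byte form → 5A.
U+BB4C: 3-byte form → EB AD 8C.
U+F504B: 4-byte form → F3 B5 81 8B.
U+28CB0: 4-byte form → F0 A8 B2 B0.
Concatenated (14 bytes): D2 8F 5A EB AD 8C F3 B5 81 8B F0 A8 B2 B0.

D2 8F 5A EB AD 8C F3 B5 81 8B F0 A8 B2 B0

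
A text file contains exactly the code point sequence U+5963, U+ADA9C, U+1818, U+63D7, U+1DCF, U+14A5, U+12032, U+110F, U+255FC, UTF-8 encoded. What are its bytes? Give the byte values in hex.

E5 A5 A3 F2 AD AA 9C E1 A0 98 E6 8F 97 E1 B7 8F E1 92 A5 F0 92 80 B2 E1 84 8F F0 A5 97 BC

U+5963: 3-byte form → E5 A5 A3.
U+ADA9C: 4-byte form → F2 AD AA 9C.
U+1818: 3-byte form → E1 A0 98.
U+63D7: 3-byte form → E6 8F 97.
U+1DCF: 3-byte form → E1 B7 8F.
U+14A5: 3-byte form → E1 92 A5.
U+12032: 4-byte form → F0 92 80 B2.
U+110F: 3-byte form → E1 84 8F.
U+255FC: 4-byte form → F0 A5 97 BC.
Concatenated (30 bytes): E5 A5 A3 F2 AD AA 9C E1 A0 98 E6 8F 97 E1 B7 8F E1 92 A5 F0 92 80 B2 E1 84 8F F0 A5 97 BC.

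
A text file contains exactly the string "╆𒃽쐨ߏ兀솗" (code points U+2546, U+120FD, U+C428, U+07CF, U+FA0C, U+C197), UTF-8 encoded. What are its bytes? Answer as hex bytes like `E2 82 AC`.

U+2546: 3-byte form → E2 95 86.
U+120FD: 4-byte form → F0 92 83 BD.
U+C428: 3-byte form → EC 90 A8.
U+07CF: 2-byte form → DF 8F.
U+FA0C: 3-byte form → EF A8 8C.
U+C197: 3-byte form → EC 86 97.
Concatenated (18 bytes): E2 95 86 F0 92 83 BD EC 90 A8 DF 8F EF A8 8C EC 86 97.

E2 95 86 F0 92 83 BD EC 90 A8 DF 8F EF A8 8C EC 86 97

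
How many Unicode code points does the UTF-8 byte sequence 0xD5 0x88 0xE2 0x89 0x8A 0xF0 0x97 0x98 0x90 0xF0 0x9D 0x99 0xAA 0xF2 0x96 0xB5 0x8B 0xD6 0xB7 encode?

6

Byte at offset 0: 0xD5 = 11010101 → 2-byte char (#1). Advance 2.
Byte at offset 2: 0xE2 = 11100010 → 3-byte char (#2). Advance 3.
Byte at offset 5: 0xF0 = 11110000 → 4-byte char (#3). Advance 4.
Byte at offset 9: 0xF0 = 11110000 → 4-byte char (#4). Advance 4.
Byte at offset 13: 0xF2 = 11110010 → 4-byte char (#5). Advance 4.
Byte at offset 17: 0xD6 = 11010110 → 2-byte char (#6). Advance 2.
Reached end at offset 19 after 6 code points.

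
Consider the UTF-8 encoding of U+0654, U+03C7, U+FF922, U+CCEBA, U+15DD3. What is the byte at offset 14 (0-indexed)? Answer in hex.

0xB7

U+0654 → 2-byte form D9 94 at offsets 0–1.
U+03C7 → 2-byte form CF 87 at offsets 2–3.
U+FF922 → 4-byte form F3 BF A4 A2 at offsets 4–7.
U+CCEBA → 4-byte form F3 8C BA BA at offsets 8–11.
U+15DD3 → 4-byte form F0 95 B7 93 at offsets 12–15.
Offset 14 falls in char 5's range; it's byte 3 of F0 95 B7 93 = 0xB7.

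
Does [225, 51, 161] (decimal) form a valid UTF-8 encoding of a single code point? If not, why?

Leading byte 0xE1 = 11100001 → 3-byte form.
Byte 2 is 0x33 = 00110011, which is not 10xxxxxx — expected a continuation byte.

invalid (non-continuation byte where continuation expected)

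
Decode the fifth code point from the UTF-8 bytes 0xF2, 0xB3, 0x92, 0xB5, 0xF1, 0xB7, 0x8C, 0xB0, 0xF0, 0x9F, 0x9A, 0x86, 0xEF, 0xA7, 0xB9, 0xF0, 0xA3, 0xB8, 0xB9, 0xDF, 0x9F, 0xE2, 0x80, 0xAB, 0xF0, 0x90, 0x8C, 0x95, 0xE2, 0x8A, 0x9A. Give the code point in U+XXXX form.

U+23E39

Offset 0: leading byte 0xF2 = 11110010 → 4-byte char #1 = F2 B3 92 B5.
Offset 4: leading byte 0xF1 = 11110001 → 4-byte char #2 = F1 B7 8C B0.
Offset 8: leading byte 0xF0 = 11110000 → 4-byte char #3 = F0 9F 9A 86.
Offset 12: leading byte 0xEF = 11101111 → 3-byte char #4 = EF A7 B9.
Offset 15: leading byte 0xF0 = 11110000 → 4-byte char #5 = F0 A3 B8 B9.
Leading byte 0xF0 = 11110000 matches 11110xxx → 4-byte sequence.
Byte 1: 0xF0 = 11110000, payload 000 (3 bits).
Byte 2: 0xA3 = 10100011 (10xxxxxx ✓), payload 100011.
Byte 3: 0xB8 = 10111000 (10xxxxxx ✓), payload 111000.
Byte 4: 0xB9 = 10111001 (10xxxxxx ✓), payload 111001.
Concatenate: 000100011111000111001 = 0x23E39 (21 bits → U+23E39).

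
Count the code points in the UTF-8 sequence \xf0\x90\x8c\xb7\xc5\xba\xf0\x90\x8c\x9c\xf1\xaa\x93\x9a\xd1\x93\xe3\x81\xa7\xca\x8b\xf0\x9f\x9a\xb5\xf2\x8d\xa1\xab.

Byte at offset 0: 0xF0 = 11110000 → 4-byte char (#1). Advance 4.
Byte at offset 4: 0xC5 = 11000101 → 2-byte char (#2). Advance 2.
Byte at offset 6: 0xF0 = 11110000 → 4-byte char (#3). Advance 4.
Byte at offset 10: 0xF1 = 11110001 → 4-byte char (#4). Advance 4.
Byte at offset 14: 0xD1 = 11010001 → 2-byte char (#5). Advance 2.
Byte at offset 16: 0xE3 = 11100011 → 3-byte char (#6). Advance 3.
Byte at offset 19: 0xCA = 11001010 → 2-byte char (#7). Advance 2.
Byte at offset 21: 0xF0 = 11110000 → 4-byte char (#8). Advance 4.
Byte at offset 25: 0xF2 = 11110010 → 4-byte char (#9). Advance 4.
Reached end at offset 29 after 9 code points.

9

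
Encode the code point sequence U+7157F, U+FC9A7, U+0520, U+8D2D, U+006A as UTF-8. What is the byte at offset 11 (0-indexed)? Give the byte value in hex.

U+7157F → 4-byte form F1 B1 95 BF at offsets 0–3.
U+FC9A7 → 4-byte form F3 BC A6 A7 at offsets 4–7.
U+0520 → 2-byte form D4 A0 at offsets 8–9.
U+8D2D → 3-byte form E8 B4 AD at offsets 10–12.
Offset 11 falls in char 4's range; it's byte 2 of E8 B4 AD = 0xB4.

0xB4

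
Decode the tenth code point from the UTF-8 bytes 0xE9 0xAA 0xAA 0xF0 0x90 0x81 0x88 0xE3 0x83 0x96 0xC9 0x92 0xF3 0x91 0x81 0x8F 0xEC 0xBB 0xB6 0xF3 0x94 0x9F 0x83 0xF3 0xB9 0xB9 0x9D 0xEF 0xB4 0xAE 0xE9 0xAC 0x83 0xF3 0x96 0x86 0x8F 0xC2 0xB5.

U+9B03

Offset 0: leading byte 0xE9 = 11101001 → 3-byte char #1 = E9 AA AA.
Offset 3: leading byte 0xF0 = 11110000 → 4-byte char #2 = F0 90 81 88.
Offset 7: leading byte 0xE3 = 11100011 → 3-byte char #3 = E3 83 96.
Offset 10: leading byte 0xC9 = 11001001 → 2-byte char #4 = C9 92.
Offset 12: leading byte 0xF3 = 11110011 → 4-byte char #5 = F3 91 81 8F.
Offset 16: leading byte 0xEC = 11101100 → 3-byte char #6 = EC BB B6.
Offset 19: leading byte 0xF3 = 11110011 → 4-byte char #7 = F3 94 9F 83.
Offset 23: leading byte 0xF3 = 11110011 → 4-byte char #8 = F3 B9 B9 9D.
Offset 27: leading byte 0xEF = 11101111 → 3-byte char #9 = EF B4 AE.
Offset 30: leading byte 0xE9 = 11101001 → 3-byte char #10 = E9 AC 83.
Leading byte 0xE9 = 11101001 matches 1110xxxx → 3-byte sequence.
Byte 1: 0xE9 = 11101001, payload 1001 (4 bits).
Byte 2: 0xAC = 10101100 (10xxxxxx ✓), payload 101100.
Byte 3: 0x83 = 10000011 (10xxxxxx ✓), payload 000011.
Concatenate: 1001101100000011 = 0x9B03 (16 bits → U+9B03).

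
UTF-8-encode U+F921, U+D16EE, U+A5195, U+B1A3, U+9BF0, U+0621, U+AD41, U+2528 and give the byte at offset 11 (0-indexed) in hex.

U+F921 → 3-byte form EF A4 A1 at offsets 0–2.
U+D16EE → 4-byte form F3 91 9B AE at offsets 3–6.
U+A5195 → 4-byte form F2 A5 86 95 at offsets 7–10.
U+B1A3 → 3-byte form EB 86 A3 at offsets 11–13.
Offset 11 falls in char 4's range; it's byte 1 of EB 86 A3 = 0xEB.

0xEB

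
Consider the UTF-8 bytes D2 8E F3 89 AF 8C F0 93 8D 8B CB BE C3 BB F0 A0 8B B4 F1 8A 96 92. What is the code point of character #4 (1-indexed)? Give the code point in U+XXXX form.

U+02FE

Offset 0: leading byte 0xD2 = 11010010 → 2-byte char #1 = D2 8E.
Offset 2: leading byte 0xF3 = 11110011 → 4-byte char #2 = F3 89 AF 8C.
Offset 6: leading byte 0xF0 = 11110000 → 4-byte char #3 = F0 93 8D 8B.
Offset 10: leading byte 0xCB = 11001011 → 2-byte char #4 = CB BE.
Leading byte 0xCB = 11001011 matches 110xxxxx → 2-byte sequence.
Byte 1: 0xCB = 11001011, payload 01011 (5 bits).
Byte 2: 0xBE = 10111110 (10xxxxxx ✓), payload 111110.
Concatenate: 01011111110 = 0x2FE (11 bits → U+02FE).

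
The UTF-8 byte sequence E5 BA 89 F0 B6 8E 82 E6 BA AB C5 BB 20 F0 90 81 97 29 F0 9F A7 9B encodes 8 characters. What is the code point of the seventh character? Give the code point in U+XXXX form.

U+0029

Offset 0: leading byte 0xE5 = 11100101 → 3-byte char #1 = E5 BA 89.
Offset 3: leading byte 0xF0 = 11110000 → 4-byte char #2 = F0 B6 8E 82.
Offset 7: leading byte 0xE6 = 11100110 → 3-byte char #3 = E6 BA AB.
Offset 10: leading byte 0xC5 = 11000101 → 2-byte char #4 = C5 BB.
Offset 12: leading byte 0x20 = 00100000 → 1-byte char #5 = 20.
Offset 13: leading byte 0xF0 = 11110000 → 4-byte char #6 = F0 90 81 97.
Offset 17: leading byte 0x29 = 00101001 → 1-byte char #7 = 29.
Leading byte 0x29 = 00101001 matches 0xxxxxxx → 1-byte sequence.
Byte 1: 0x29 = 00101001, payload 0101001 (7 bits).
Concatenate: 0101001 = 0x29 (7 bits → U+0029).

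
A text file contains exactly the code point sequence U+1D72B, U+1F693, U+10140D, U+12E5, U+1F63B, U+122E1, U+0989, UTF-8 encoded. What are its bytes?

U+1D72B: 4-byte form → F0 9D 9C AB.
U+1F693: 4-byte form → F0 9F 9A 93.
U+10140D: 4-byte form → F4 81 90 8D.
U+12E5: 3-byte form → E1 8B A5.
U+1F63B: 4-byte form → F0 9F 98 BB.
U+122E1: 4-byte form → F0 92 8B A1.
U+0989: 3-byte form → E0 A6 89.
Concatenated (26 bytes): F0 9D 9C AB F0 9F 9A 93 F4 81 90 8D E1 8B A5 F0 9F 98 BB F0 92 8B A1 E0 A6 89.

F0 9D 9C AB F0 9F 9A 93 F4 81 90 8D E1 8B A5 F0 9F 98 BB F0 92 8B A1 E0 A6 89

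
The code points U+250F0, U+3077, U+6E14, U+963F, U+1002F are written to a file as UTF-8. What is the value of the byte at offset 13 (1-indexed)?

0xBF

1-indexed offset 13 is 0-indexed offset 12.
U+250F0 → 4-byte form F0 A5 83 B0 at offsets 0–3.
U+3077 → 3-byte form E3 81 B7 at offsets 4–6.
U+6E14 → 3-byte form E6 B8 94 at offsets 7–9.
U+963F → 3-byte form E9 98 BF at offsets 10–12.
Offset 12 falls in char 4's range; it's byte 3 of E9 98 BF = 0xBF.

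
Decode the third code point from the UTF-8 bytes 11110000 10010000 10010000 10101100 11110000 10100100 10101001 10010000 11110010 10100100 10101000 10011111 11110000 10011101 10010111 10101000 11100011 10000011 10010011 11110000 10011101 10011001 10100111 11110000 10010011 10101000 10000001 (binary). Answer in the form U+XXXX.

U+A4A1F

Offset 0: leading byte 0xF0 = 11110000 → 4-byte char #1 = F0 90 90 AC.
Offset 4: leading byte 0xF0 = 11110000 → 4-byte char #2 = F0 A4 A9 90.
Offset 8: leading byte 0xF2 = 11110010 → 4-byte char #3 = F2 A4 A8 9F.
Leading byte 0xF2 = 11110010 matches 11110xxx → 4-byte sequence.
Byte 1: 0xF2 = 11110010, payload 010 (3 bits).
Byte 2: 0xA4 = 10100100 (10xxxxxx ✓), payload 100100.
Byte 3: 0xA8 = 10101000 (10xxxxxx ✓), payload 101000.
Byte 4: 0x9F = 10011111 (10xxxxxx ✓), payload 011111.
Concatenate: 010100100101000011111 = 0xA4A1F (21 bits → U+A4A1F).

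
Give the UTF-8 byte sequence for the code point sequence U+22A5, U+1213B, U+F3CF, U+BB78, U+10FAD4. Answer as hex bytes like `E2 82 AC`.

E2 8A A5 F0 92 84 BB EF 8F 8F EB AD B8 F4 8F AB 94

U+22A5: 3-byte form → E2 8A A5.
U+1213B: 4-byte form → F0 92 84 BB.
U+F3CF: 3-byte form → EF 8F 8F.
U+BB78: 3-byte form → EB AD B8.
U+10FAD4: 4-byte form → F4 8F AB 94.
Concatenated (17 bytes): E2 8A A5 F0 92 84 BB EF 8F 8F EB AD B8 F4 8F AB 94.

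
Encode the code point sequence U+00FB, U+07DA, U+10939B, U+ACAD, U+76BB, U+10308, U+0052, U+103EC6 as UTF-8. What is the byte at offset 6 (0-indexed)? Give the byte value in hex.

0x8E

U+00FB → 2-byte form C3 BB at offsets 0–1.
U+07DA → 2-byte form DF 9A at offsets 2–3.
U+10939B → 4-byte form F4 89 8E 9B at offsets 4–7.
Offset 6 falls in char 3's range; it's byte 3 of F4 89 8E 9B = 0x8E.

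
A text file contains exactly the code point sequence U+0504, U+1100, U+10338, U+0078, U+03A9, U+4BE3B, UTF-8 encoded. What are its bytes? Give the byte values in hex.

U+0504: 2-byte form → D4 84.
U+1100: 3-byte form → E1 84 80.
U+10338: 4-byte form → F0 90 8C B8.
U+0078: 1-byte form → 78.
U+03A9: 2-byte form → CE A9.
U+4BE3B: 4-byte form → F1 8B B8 BB.
Concatenated (16 bytes): D4 84 E1 84 80 F0 90 8C B8 78 CE A9 F1 8B B8 BB.

D4 84 E1 84 80 F0 90 8C B8 78 CE A9 F1 8B B8 BB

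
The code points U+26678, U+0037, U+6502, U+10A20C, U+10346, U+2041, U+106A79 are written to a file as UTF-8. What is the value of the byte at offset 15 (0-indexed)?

U+26678 → 4-byte form F0 A6 99 B8 at offsets 0–3.
U+0037 → 1-byte form 37 at offsets 4–4.
U+6502 → 3-byte form E6 94 82 at offsets 5–7.
U+10A20C → 4-byte form F4 8A 88 8C at offsets 8–11.
U+10346 → 4-byte form F0 90 8D 86 at offsets 12–15.
Offset 15 falls in char 5's range; it's byte 4 of F0 90 8D 86 = 0x86.

0x86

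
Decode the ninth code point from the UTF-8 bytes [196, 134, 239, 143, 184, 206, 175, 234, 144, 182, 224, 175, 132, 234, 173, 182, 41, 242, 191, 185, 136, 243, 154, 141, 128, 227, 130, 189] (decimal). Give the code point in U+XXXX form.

U+DA340

Offset 0: leading byte 0xC4 = 11000100 → 2-byte char #1 = C4 86.
Offset 2: leading byte 0xEF = 11101111 → 3-byte char #2 = EF 8F B8.
Offset 5: leading byte 0xCE = 11001110 → 2-byte char #3 = CE AF.
Offset 7: leading byte 0xEA = 11101010 → 3-byte char #4 = EA 90 B6.
Offset 10: leading byte 0xE0 = 11100000 → 3-byte char #5 = E0 AF 84.
Offset 13: leading byte 0xEA = 11101010 → 3-byte char #6 = EA AD B6.
Offset 16: leading byte 0x29 = 00101001 → 1-byte char #7 = 29.
Offset 17: leading byte 0xF2 = 11110010 → 4-byte char #8 = F2 BF B9 88.
Offset 21: leading byte 0xF3 = 11110011 → 4-byte char #9 = F3 9A 8D 80.
Leading byte 0xF3 = 11110011 matches 11110xxx → 4-byte sequence.
Byte 1: 0xF3 = 11110011, payload 011 (3 bits).
Byte 2: 0x9A = 10011010 (10xxxxxx ✓), payload 011010.
Byte 3: 0x8D = 10001101 (10xxxxxx ✓), payload 001101.
Byte 4: 0x80 = 10000000 (10xxxxxx ✓), payload 000000.
Concatenate: 011011010001101000000 = 0xDA340 (21 bits → U+DA340).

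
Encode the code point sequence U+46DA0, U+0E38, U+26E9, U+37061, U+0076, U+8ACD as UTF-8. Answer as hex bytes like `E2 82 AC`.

F1 86 B6 A0 E0 B8 B8 E2 9B A9 F0 B7 81 A1 76 E8 AB 8D

U+46DA0: 4-byte form → F1 86 B6 A0.
U+0E38: 3-byte form → E0 B8 B8.
U+26E9: 3-byte form → E2 9B A9.
U+37061: 4-byte form → F0 B7 81 A1.
U+0076: 1-byte form → 76.
U+8ACD: 3-byte form → E8 AB 8D.
Concatenated (18 bytes): F1 86 B6 A0 E0 B8 B8 E2 9B A9 F0 B7 81 A1 76 E8 AB 8D.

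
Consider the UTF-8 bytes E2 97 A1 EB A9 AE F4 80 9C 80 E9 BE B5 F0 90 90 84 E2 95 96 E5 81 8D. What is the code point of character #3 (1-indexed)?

Offset 0: leading byte 0xE2 = 11100010 → 3-byte char #1 = E2 97 A1.
Offset 3: leading byte 0xEB = 11101011 → 3-byte char #2 = EB A9 AE.
Offset 6: leading byte 0xF4 = 11110100 → 4-byte char #3 = F4 80 9C 80.
Leading byte 0xF4 = 11110100 matches 11110xxx → 4-byte sequence.
Byte 1: 0xF4 = 11110100, payload 100 (3 bits).
Byte 2: 0x80 = 10000000 (10xxxxxx ✓), payload 000000.
Byte 3: 0x9C = 10011100 (10xxxxxx ✓), payload 011100.
Byte 4: 0x80 = 10000000 (10xxxxxx ✓), payload 000000.
Concatenate: 100000000011100000000 = 0x100700 (21 bits → U+100700).

U+100700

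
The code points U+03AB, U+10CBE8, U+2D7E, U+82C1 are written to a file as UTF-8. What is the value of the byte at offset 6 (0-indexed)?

U+03AB → 2-byte form CE AB at offsets 0–1.
U+10CBE8 → 4-byte form F4 8C AF A8 at offsets 2–5.
U+2D7E → 3-byte form E2 B5 BE at offsets 6–8.
Offset 6 falls in char 3's range; it's byte 1 of E2 B5 BE = 0xE2.

0xE2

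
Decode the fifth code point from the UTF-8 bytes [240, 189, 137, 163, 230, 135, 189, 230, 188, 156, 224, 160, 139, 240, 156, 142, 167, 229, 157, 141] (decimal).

U+1C3A7

Offset 0: leading byte 0xF0 = 11110000 → 4-byte char #1 = F0 BD 89 A3.
Offset 4: leading byte 0xE6 = 11100110 → 3-byte char #2 = E6 87 BD.
Offset 7: leading byte 0xE6 = 11100110 → 3-byte char #3 = E6 BC 9C.
Offset 10: leading byte 0xE0 = 11100000 → 3-byte char #4 = E0 A0 8B.
Offset 13: leading byte 0xF0 = 11110000 → 4-byte char #5 = F0 9C 8E A7.
Leading byte 0xF0 = 11110000 matches 11110xxx → 4-byte sequence.
Byte 1: 0xF0 = 11110000, payload 000 (3 bits).
Byte 2: 0x9C = 10011100 (10xxxxxx ✓), payload 011100.
Byte 3: 0x8E = 10001110 (10xxxxxx ✓), payload 001110.
Byte 4: 0xA7 = 10100111 (10xxxxxx ✓), payload 100111.
Concatenate: 000011100001110100111 = 0x1C3A7 (21 bits → U+1C3A7).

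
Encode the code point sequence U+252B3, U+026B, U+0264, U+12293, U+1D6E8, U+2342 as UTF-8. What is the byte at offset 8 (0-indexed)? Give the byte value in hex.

U+252B3 → 4-byte form F0 A5 8A B3 at offsets 0–3.
U+026B → 2-byte form C9 AB at offsets 4–5.
U+0264 → 2-byte form C9 A4 at offsets 6–7.
U+12293 → 4-byte form F0 92 8A 93 at offsets 8–11.
Offset 8 falls in char 4's range; it's byte 1 of F0 92 8A 93 = 0xF0.

0xF0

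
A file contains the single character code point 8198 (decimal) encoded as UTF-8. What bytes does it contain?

U+2006 = 0x2006 = 8198 decimal. In range U+0800–U+FFFF → 3-byte form: 1110xxxx 10xxxxxx 10xxxxxx.
Binary (16 bits): 0010000000000110.
Split 4+6+6: 0010 | 000000 | 000110.
Byte 1: 11100010 = 0xE2.
Byte 2: 10000000 = 0x80.
Byte 3: 10000110 = 0x86.

E2 80 86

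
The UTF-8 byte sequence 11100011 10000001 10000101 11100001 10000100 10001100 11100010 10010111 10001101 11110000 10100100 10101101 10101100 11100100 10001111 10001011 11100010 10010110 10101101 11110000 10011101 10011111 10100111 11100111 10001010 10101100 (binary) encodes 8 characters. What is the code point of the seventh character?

Offset 0: leading byte 0xE3 = 11100011 → 3-byte char #1 = E3 81 85.
Offset 3: leading byte 0xE1 = 11100001 → 3-byte char #2 = E1 84 8C.
Offset 6: leading byte 0xE2 = 11100010 → 3-byte char #3 = E2 97 8D.
Offset 9: leading byte 0xF0 = 11110000 → 4-byte char #4 = F0 A4 AD AC.
Offset 13: leading byte 0xE4 = 11100100 → 3-byte char #5 = E4 8F 8B.
Offset 16: leading byte 0xE2 = 11100010 → 3-byte char #6 = E2 96 AD.
Offset 19: leading byte 0xF0 = 11110000 → 4-byte char #7 = F0 9D 9F A7.
Leading byte 0xF0 = 11110000 matches 11110xxx → 4-byte sequence.
Byte 1: 0xF0 = 11110000, payload 000 (3 bits).
Byte 2: 0x9D = 10011101 (10xxxxxx ✓), payload 011101.
Byte 3: 0x9F = 10011111 (10xxxxxx ✓), payload 011111.
Byte 4: 0xA7 = 10100111 (10xxxxxx ✓), payload 100111.
Concatenate: 000011101011111100111 = 0x1D7E7 (21 bits → U+1D7E7).

U+1D7E7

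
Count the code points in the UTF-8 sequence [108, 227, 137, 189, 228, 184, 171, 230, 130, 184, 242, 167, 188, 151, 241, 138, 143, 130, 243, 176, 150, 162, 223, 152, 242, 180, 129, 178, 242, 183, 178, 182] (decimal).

Byte at offset 0: 0x6C = 01101100 → 1-byte char (#1). Advance 1.
Byte at offset 1: 0xE3 = 11100011 → 3-byte char (#2). Advance 3.
Byte at offset 4: 0xE4 = 11100100 → 3-byte char (#3). Advance 3.
Byte at offset 7: 0xE6 = 11100110 → 3-byte char (#4). Advance 3.
Byte at offset 10: 0xF2 = 11110010 → 4-byte char (#5). Advance 4.
Byte at offset 14: 0xF1 = 11110001 → 4-byte char (#6). Advance 4.
Byte at offset 18: 0xF3 = 11110011 → 4-byte char (#7). Advance 4.
Byte at offset 22: 0xDF = 11011111 → 2-byte char (#8). Advance 2.
Byte at offset 24: 0xF2 = 11110010 → 4-byte char (#9). Advance 4.
Byte at offset 28: 0xF2 = 11110010 → 4-byte char (#10). Advance 4.
Reached end at offset 32 after 10 code points.

10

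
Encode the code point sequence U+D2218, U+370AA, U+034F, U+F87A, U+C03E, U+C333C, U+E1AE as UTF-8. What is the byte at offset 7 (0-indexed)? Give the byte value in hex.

U+D2218 → 4-byte form F3 92 88 98 at offsets 0–3.
U+370AA → 4-byte form F0 B7 82 AA at offsets 4–7.
Offset 7 falls in char 2's range; it's byte 4 of F0 B7 82 AA = 0xAA.

0xAA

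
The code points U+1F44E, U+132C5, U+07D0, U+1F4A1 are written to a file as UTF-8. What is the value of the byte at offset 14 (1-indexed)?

1-indexed offset 14 is 0-indexed offset 13.
U+1F44E → 4-byte form F0 9F 91 8E at offsets 0–3.
U+132C5 → 4-byte form F0 93 8B 85 at offsets 4–7.
U+07D0 → 2-byte form DF 90 at offsets 8–9.
U+1F4A1 → 4-byte form F0 9F 92 A1 at offsets 10–13.
Offset 13 falls in char 4's range; it's byte 4 of F0 9F 92 A1 = 0xA1.

0xA1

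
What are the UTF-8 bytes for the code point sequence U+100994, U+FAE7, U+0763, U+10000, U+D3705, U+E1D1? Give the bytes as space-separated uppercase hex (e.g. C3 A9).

U+100994: 4-byte form → F4 80 A6 94.
U+FAE7: 3-byte form → EF AB A7.
U+0763: 2-byte form → DD A3.
U+10000: 4-byte form → F0 90 80 80.
U+D3705: 4-byte form → F3 93 9C 85.
U+E1D1: 3-byte form → EE 87 91.
Concatenated (20 bytes): F4 80 A6 94 EF AB A7 DD A3 F0 90 80 80 F3 93 9C 85 EE 87 91.

F4 80 A6 94 EF AB A7 DD A3 F0 90 80 80 F3 93 9C 85 EE 87 91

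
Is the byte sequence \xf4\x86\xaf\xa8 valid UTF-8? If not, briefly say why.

valid

Leading byte 0xF4 = 11110100 → 4-byte form.
Continuation bytes 0x86=10000110, 0xAF=10101111, 0xA8=10101000 all match 10xxxxxx.
Decoded value 0x106BE8 is ≥ 0x10000 (shortest form) and not a surrogate.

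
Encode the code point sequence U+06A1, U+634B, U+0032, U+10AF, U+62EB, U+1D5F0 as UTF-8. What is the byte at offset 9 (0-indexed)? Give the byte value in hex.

0xE6

U+06A1 → 2-byte form DA A1 at offsets 0–1.
U+634B → 3-byte form E6 8D 8B at offsets 2–4.
U+0032 → 1-byte form 32 at offsets 5–5.
U+10AF → 3-byte form E1 82 AF at offsets 6–8.
U+62EB → 3-byte form E6 8B AB at offsets 9–11.
Offset 9 falls in char 5's range; it's byte 1 of E6 8B AB = 0xE6.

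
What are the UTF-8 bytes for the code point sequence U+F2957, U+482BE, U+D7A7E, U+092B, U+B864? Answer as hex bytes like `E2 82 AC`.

F3 B2 A5 97 F1 88 8A BE F3 97 A9 BE E0 A4 AB EB A1 A4

U+F2957: 4-byte form → F3 B2 A5 97.
U+482BE: 4-byte form → F1 88 8A BE.
U+D7A7E: 4-byte form → F3 97 A9 BE.
U+092B: 3-byte form → E0 A4 AB.
U+B864: 3-byte form → EB A1 A4.
Concatenated (18 bytes): F3 B2 A5 97 F1 88 8A BE F3 97 A9 BE E0 A4 AB EB A1 A4.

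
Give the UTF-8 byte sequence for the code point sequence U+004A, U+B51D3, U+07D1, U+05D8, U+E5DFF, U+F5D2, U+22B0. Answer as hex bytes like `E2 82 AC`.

U+004A: 1-byte form → 4A.
U+B51D3: 4-byte form → F2 B5 87 93.
U+07D1: 2-byte form → DF 91.
U+05D8: 2-byte form → D7 98.
U+E5DFF: 4-byte form → F3 A5 B7 BF.
U+F5D2: 3-byte form → EF 97 92.
U+22B0: 3-byte form → E2 8A B0.
Concatenated (19 bytes): 4A F2 B5 87 93 DF 91 D7 98 F3 A5 B7 BF EF 97 92 E2 8A B0.

4A F2 B5 87 93 DF 91 D7 98 F3 A5 B7 BF EF 97 92 E2 8A B0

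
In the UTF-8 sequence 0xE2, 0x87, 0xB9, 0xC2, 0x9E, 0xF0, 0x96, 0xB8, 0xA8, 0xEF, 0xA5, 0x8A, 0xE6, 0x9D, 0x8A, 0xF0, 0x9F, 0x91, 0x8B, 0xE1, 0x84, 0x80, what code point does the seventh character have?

U+1100

Offset 0: leading byte 0xE2 = 11100010 → 3-byte char #1 = E2 87 B9.
Offset 3: leading byte 0xC2 = 11000010 → 2-byte char #2 = C2 9E.
Offset 5: leading byte 0xF0 = 11110000 → 4-byte char #3 = F0 96 B8 A8.
Offset 9: leading byte 0xEF = 11101111 → 3-byte char #4 = EF A5 8A.
Offset 12: leading byte 0xE6 = 11100110 → 3-byte char #5 = E6 9D 8A.
Offset 15: leading byte 0xF0 = 11110000 → 4-byte char #6 = F0 9F 91 8B.
Offset 19: leading byte 0xE1 = 11100001 → 3-byte char #7 = E1 84 80.
Leading byte 0xE1 = 11100001 matches 1110xxxx → 3-byte sequence.
Byte 1: 0xE1 = 11100001, payload 0001 (4 bits).
Byte 2: 0x84 = 10000100 (10xxxxxx ✓), payload 000100.
Byte 3: 0x80 = 10000000 (10xxxxxx ✓), payload 000000.
Concatenate: 0001000100000000 = 0x1100 (16 bits → U+1100).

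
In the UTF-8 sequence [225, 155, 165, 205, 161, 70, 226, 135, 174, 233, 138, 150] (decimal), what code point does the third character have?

Offset 0: leading byte 0xE1 = 11100001 → 3-byte char #1 = E1 9B A5.
Offset 3: leading byte 0xCD = 11001101 → 2-byte char #2 = CD A1.
Offset 5: leading byte 0x46 = 01000110 → 1-byte char #3 = 46.
Leading byte 0x46 = 01000110 matches 0xxxxxxx → 1-byte sequence.
Byte 1: 0x46 = 01000110, payload 1000110 (7 bits).
Concatenate: 1000110 = 0x46 (7 bits → U+0046).

U+0046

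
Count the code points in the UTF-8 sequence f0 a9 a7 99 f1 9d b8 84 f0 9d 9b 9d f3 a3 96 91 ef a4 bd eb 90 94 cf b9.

Byte at offset 0: 0xF0 = 11110000 → 4-byte char (#1). Advance 4.
Byte at offset 4: 0xF1 = 11110001 → 4-byte char (#2). Advance 4.
Byte at offset 8: 0xF0 = 11110000 → 4-byte char (#3). Advance 4.
Byte at offset 12: 0xF3 = 11110011 → 4-byte char (#4). Advance 4.
Byte at offset 16: 0xEF = 11101111 → 3-byte char (#5). Advance 3.
Byte at offset 19: 0xEB = 11101011 → 3-byte char (#6). Advance 3.
Byte at offset 22: 0xCF = 11001111 → 2-byte char (#7). Advance 2.
Reached end at offset 24 after 7 code points.

7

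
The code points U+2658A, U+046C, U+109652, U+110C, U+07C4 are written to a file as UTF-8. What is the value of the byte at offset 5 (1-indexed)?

0xD1

1-indexed offset 5 is 0-indexed offset 4.
U+2658A → 4-byte form F0 A6 96 8A at offsets 0–3.
U+046C → 2-byte form D1 AC at offsets 4–5.
Offset 4 falls in char 2's range; it's byte 1 of D1 AC = 0xD1.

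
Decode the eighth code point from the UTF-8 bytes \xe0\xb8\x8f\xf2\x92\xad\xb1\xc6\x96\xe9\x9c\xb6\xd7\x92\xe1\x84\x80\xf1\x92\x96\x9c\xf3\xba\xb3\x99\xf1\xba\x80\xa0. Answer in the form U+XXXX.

U+FACD9

Offset 0: leading byte 0xE0 = 11100000 → 3-byte char #1 = E0 B8 8F.
Offset 3: leading byte 0xF2 = 11110010 → 4-byte char #2 = F2 92 AD B1.
Offset 7: leading byte 0xC6 = 11000110 → 2-byte char #3 = C6 96.
Offset 9: leading byte 0xE9 = 11101001 → 3-byte char #4 = E9 9C B6.
Offset 12: leading byte 0xD7 = 11010111 → 2-byte char #5 = D7 92.
Offset 14: leading byte 0xE1 = 11100001 → 3-byte char #6 = E1 84 80.
Offset 17: leading byte 0xF1 = 11110001 → 4-byte char #7 = F1 92 96 9C.
Offset 21: leading byte 0xF3 = 11110011 → 4-byte char #8 = F3 BA B3 99.
Leading byte 0xF3 = 11110011 matches 11110xxx → 4-byte sequence.
Byte 1: 0xF3 = 11110011, payload 011 (3 bits).
Byte 2: 0xBA = 10111010 (10xxxxxx ✓), payload 111010.
Byte 3: 0xB3 = 10110011 (10xxxxxx ✓), payload 110011.
Byte 4: 0x99 = 10011001 (10xxxxxx ✓), payload 011001.
Concatenate: 011111010110011011001 = 0xFACD9 (21 bits → U+FACD9).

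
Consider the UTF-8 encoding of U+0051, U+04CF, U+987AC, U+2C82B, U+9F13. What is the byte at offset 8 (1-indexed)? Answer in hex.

1-indexed offset 8 is 0-indexed offset 7.
U+0051 → 1-byte form 51 at offsets 0–0.
U+04CF → 2-byte form D3 8F at offsets 1–2.
U+987AC → 4-byte form F2 98 9E AC at offsets 3–6.
U+2C82B → 4-byte form F0 AC A0 AB at offsets 7–10.
Offset 7 falls in char 4's range; it's byte 1 of F0 AC A0 AB = 0xF0.

0xF0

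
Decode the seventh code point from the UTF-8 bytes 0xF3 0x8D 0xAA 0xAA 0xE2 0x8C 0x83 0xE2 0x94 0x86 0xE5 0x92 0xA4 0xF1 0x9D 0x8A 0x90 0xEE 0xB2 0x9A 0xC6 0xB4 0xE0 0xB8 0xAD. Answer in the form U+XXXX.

Offset 0: leading byte 0xF3 = 11110011 → 4-byte char #1 = F3 8D AA AA.
Offset 4: leading byte 0xE2 = 11100010 → 3-byte char #2 = E2 8C 83.
Offset 7: leading byte 0xE2 = 11100010 → 3-byte char #3 = E2 94 86.
Offset 10: leading byte 0xE5 = 11100101 → 3-byte char #4 = E5 92 A4.
Offset 13: leading byte 0xF1 = 11110001 → 4-byte char #5 = F1 9D 8A 90.
Offset 17: leading byte 0xEE = 11101110 → 3-byte char #6 = EE B2 9A.
Offset 20: leading byte 0xC6 = 11000110 → 2-byte char #7 = C6 B4.
Leading byte 0xC6 = 11000110 matches 110xxxxx → 2-byte sequence.
Byte 1: 0xC6 = 11000110, payload 00110 (5 bits).
Byte 2: 0xB4 = 10110100 (10xxxxxx ✓), payload 110100.
Concatenate: 00110110100 = 0x1B4 (11 bits → U+01B4).

U+01B4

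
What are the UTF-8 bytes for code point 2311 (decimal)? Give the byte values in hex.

E0 A4 87

U+0907 = 0x907 = 2311 decimal. In range U+0800–U+FFFF → 3-byte form: 1110xxxx 10xxxxxx 10xxxxxx.
Binary (16 bits): 0000100100000111.
Split 4+6+6: 0000 | 100100 | 000111.
Byte 1: 11100000 = 0xE0.
Byte 2: 10100100 = 0xA4.
Byte 3: 10000111 = 0x87.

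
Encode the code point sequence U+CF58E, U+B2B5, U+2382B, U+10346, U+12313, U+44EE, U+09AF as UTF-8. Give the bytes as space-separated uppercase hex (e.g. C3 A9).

F3 8F 96 8E EB 8A B5 F0 A3 A0 AB F0 90 8D 86 F0 92 8C 93 E4 93 AE E0 A6 AF

U+CF58E: 4-byte form → F3 8F 96 8E.
U+B2B5: 3-byte form → EB 8A B5.
U+2382B: 4-byte form → F0 A3 A0 AB.
U+10346: 4-byte form → F0 90 8D 86.
U+12313: 4-byte form → F0 92 8C 93.
U+44EE: 3-byte form → E4 93 AE.
U+09AF: 3-byte form → E0 A6 AF.
Concatenated (25 bytes): F3 8F 96 8E EB 8A B5 F0 A3 A0 AB F0 90 8D 86 F0 92 8C 93 E4 93 AE E0 A6 AF.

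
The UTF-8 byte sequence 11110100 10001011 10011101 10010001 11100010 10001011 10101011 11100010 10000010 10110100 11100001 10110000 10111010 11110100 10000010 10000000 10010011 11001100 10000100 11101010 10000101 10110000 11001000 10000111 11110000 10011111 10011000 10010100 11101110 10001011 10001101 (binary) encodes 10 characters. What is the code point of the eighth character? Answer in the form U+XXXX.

U+0207

Offset 0: leading byte 0xF4 = 11110100 → 4-byte char #1 = F4 8B 9D 91.
Offset 4: leading byte 0xE2 = 11100010 → 3-byte char #2 = E2 8B AB.
Offset 7: leading byte 0xE2 = 11100010 → 3-byte char #3 = E2 82 B4.
Offset 10: leading byte 0xE1 = 11100001 → 3-byte char #4 = E1 B0 BA.
Offset 13: leading byte 0xF4 = 11110100 → 4-byte char #5 = F4 82 80 93.
Offset 17: leading byte 0xCC = 11001100 → 2-byte char #6 = CC 84.
Offset 19: leading byte 0xEA = 11101010 → 3-byte char #7 = EA 85 B0.
Offset 22: leading byte 0xC8 = 11001000 → 2-byte char #8 = C8 87.
Leading byte 0xC8 = 11001000 matches 110xxxxx → 2-byte sequence.
Byte 1: 0xC8 = 11001000, payload 01000 (5 bits).
Byte 2: 0x87 = 10000111 (10xxxxxx ✓), payload 000111.
Concatenate: 01000000111 = 0x207 (11 bits → U+0207).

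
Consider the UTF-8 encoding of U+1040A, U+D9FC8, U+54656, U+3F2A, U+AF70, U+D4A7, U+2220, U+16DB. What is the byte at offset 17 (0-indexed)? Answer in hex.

0xB0

U+1040A → 4-byte form F0 90 90 8A at offsets 0–3.
U+D9FC8 → 4-byte form F3 99 BF 88 at offsets 4–7.
U+54656 → 4-byte form F1 94 99 96 at offsets 8–11.
U+3F2A → 3-byte form E3 BC AA at offsets 12–14.
U+AF70 → 3-byte form EA BD B0 at offsets 15–17.
Offset 17 falls in char 5's range; it's byte 3 of EA BD B0 = 0xB0.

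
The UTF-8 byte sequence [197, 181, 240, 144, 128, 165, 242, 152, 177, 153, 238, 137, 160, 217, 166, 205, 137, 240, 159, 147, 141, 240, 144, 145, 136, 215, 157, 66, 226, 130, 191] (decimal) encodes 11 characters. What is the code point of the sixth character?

Offset 0: leading byte 0xC5 = 11000101 → 2-byte char #1 = C5 B5.
Offset 2: leading byte 0xF0 = 11110000 → 4-byte char #2 = F0 90 80 A5.
Offset 6: leading byte 0xF2 = 11110010 → 4-byte char #3 = F2 98 B1 99.
Offset 10: leading byte 0xEE = 11101110 → 3-byte char #4 = EE 89 A0.
Offset 13: leading byte 0xD9 = 11011001 → 2-byte char #5 = D9 A6.
Offset 15: leading byte 0xCD = 11001101 → 2-byte char #6 = CD 89.
Leading byte 0xCD = 11001101 matches 110xxxxx → 2-byte sequence.
Byte 1: 0xCD = 11001101, payload 01101 (5 bits).
Byte 2: 0x89 = 10001001 (10xxxxxx ✓), payload 001001.
Concatenate: 01101001001 = 0x349 (11 bits → U+0349).

U+0349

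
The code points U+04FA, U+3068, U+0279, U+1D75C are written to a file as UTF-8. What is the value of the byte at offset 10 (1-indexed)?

0x9D

1-indexed offset 10 is 0-indexed offset 9.
U+04FA → 2-byte form D3 BA at offsets 0–1.
U+3068 → 3-byte form E3 81 A8 at offsets 2–4.
U+0279 → 2-byte form C9 B9 at offsets 5–6.
U+1D75C → 4-byte form F0 9D 9D 9C at offsets 7–10.
Offset 9 falls in char 4's range; it's byte 3 of F0 9D 9D 9C = 0x9D.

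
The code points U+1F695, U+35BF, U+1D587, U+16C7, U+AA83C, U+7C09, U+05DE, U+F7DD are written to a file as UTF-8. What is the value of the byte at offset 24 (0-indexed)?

0x9F

U+1F695 → 4-byte form F0 9F 9A 95 at offsets 0–3.
U+35BF → 3-byte form E3 96 BF at offsets 4–6.
U+1D587 → 4-byte form F0 9D 96 87 at offsets 7–10.
U+16C7 → 3-byte form E1 9B 87 at offsets 11–13.
U+AA83C → 4-byte form F2 AA A0 BC at offsets 14–17.
U+7C09 → 3-byte form E7 B0 89 at offsets 18–20.
U+05DE → 2-byte form D7 9E at offsets 21–22.
U+F7DD → 3-byte form EF 9F 9D at offsets 23–25.
Offset 24 falls in char 8's range; it's byte 2 of EF 9F 9D = 0x9F.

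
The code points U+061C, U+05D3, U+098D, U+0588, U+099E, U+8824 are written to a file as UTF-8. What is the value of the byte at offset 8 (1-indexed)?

0xD6

1-indexed offset 8 is 0-indexed offset 7.
U+061C → 2-byte form D8 9C at offsets 0–1.
U+05D3 → 2-byte form D7 93 at offsets 2–3.
U+098D → 3-byte form E0 A6 8D at offsets 4–6.
U+0588 → 2-byte form D6 88 at offsets 7–8.
Offset 7 falls in char 4's range; it's byte 1 of D6 88 = 0xD6.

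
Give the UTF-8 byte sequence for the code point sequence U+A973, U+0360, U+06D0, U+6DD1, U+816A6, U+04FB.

EA A5 B3 CD A0 DB 90 E6 B7 91 F2 81 9A A6 D3 BB

U+A973: 3-byte form → EA A5 B3.
U+0360: 2-byte form → CD A0.
U+06D0: 2-byte form → DB 90.
U+6DD1: 3-byte form → E6 B7 91.
U+816A6: 4-byte form → F2 81 9A A6.
U+04FB: 2-byte form → D3 BB.
Concatenated (16 bytes): EA A5 B3 CD A0 DB 90 E6 B7 91 F2 81 9A A6 D3 BB.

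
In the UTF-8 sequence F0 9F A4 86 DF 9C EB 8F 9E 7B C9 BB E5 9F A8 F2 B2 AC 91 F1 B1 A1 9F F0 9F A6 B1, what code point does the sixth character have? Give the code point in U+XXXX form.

Offset 0: leading byte 0xF0 = 11110000 → 4-byte char #1 = F0 9F A4 86.
Offset 4: leading byte 0xDF = 11011111 → 2-byte char #2 = DF 9C.
Offset 6: leading byte 0xEB = 11101011 → 3-byte char #3 = EB 8F 9E.
Offset 9: leading byte 0x7B = 01111011 → 1-byte char #4 = 7B.
Offset 10: leading byte 0xC9 = 11001001 → 2-byte char #5 = C9 BB.
Offset 12: leading byte 0xE5 = 11100101 → 3-byte char #6 = E5 9F A8.
Leading byte 0xE5 = 11100101 matches 1110xxxx → 3-byte sequence.
Byte 1: 0xE5 = 11100101, payload 0101 (4 bits).
Byte 2: 0x9F = 10011111 (10xxxxxx ✓), payload 011111.
Byte 3: 0xA8 = 10101000 (10xxxxxx ✓), payload 101000.
Concatenate: 0101011111101000 = 0x57E8 (16 bits → U+57E8).

U+57E8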